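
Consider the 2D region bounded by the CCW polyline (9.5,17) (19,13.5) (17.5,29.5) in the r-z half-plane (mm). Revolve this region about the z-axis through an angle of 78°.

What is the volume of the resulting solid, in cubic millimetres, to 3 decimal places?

Volume = 1531.640 mm³

Profile (r,z), 3 vertices: (9.5,17) (19,13.5) (17.5,29.5)
edge 0: (9.5,17)→(19,13.5)  cross = 9.5·13.5 − 19·17 = -194.7500; (r_i+r_j)·cross = 28.5·-194.7500 = -5550.3750
edge 1: (19,13.5)→(17.5,29.5)  cross = 19·29.5 − 17.5·13.5 = 324.2500; (r_i+r_j)·cross = 36.5·324.2500 = 11835.1250
edge 2: (17.5,29.5)→(9.5,17)  cross = 17.5·17 − 9.5·29.5 = 17.2500; (r_i+r_j)·cross = 27·17.2500 = 465.7500
Σcross = 146.7500 → A = |Σcross|/2 = 73.3750 mm²
Σ(r_i+r_j)·cross = 6750.5000 → first moment M = |Σ|/6 = 1125.0833
R_c = M/A = 1125.0833/73.3750 = 15.3333 mm
θ = 78° = 1.361357 rad
V = θ·R_c·A = 1.361357·15.3333·73.3750 = 1531.640 mm³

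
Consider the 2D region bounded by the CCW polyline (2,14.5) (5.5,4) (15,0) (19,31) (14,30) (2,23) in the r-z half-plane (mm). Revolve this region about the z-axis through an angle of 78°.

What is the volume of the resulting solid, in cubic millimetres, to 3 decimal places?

Volume = 5140.001 mm³

Profile (r,z), 6 vertices: (2,14.5) (5.5,4) (15,0) (19,31) (14,30) (2,23)
edge 0: (2,14.5)→(5.5,4)  cross = 2·4 − 5.5·14.5 = -71.7500; (r_i+r_j)·cross = 7.5·-71.7500 = -538.1250
edge 1: (5.5,4)→(15,0)  cross = 5.5·0 − 15·4 = -60.0000; (r_i+r_j)·cross = 20.5·-60.0000 = -1230.0000
edge 2: (15,0)→(19,31)  cross = 15·31 − 19·0 = 465.0000; (r_i+r_j)·cross = 34·465.0000 = 15810.0000
edge 3: (19,31)→(14,30)  cross = 19·30 − 14·31 = 136.0000; (r_i+r_j)·cross = 33·136.0000 = 4488.0000
edge 4: (14,30)→(2,23)  cross = 14·23 − 2·30 = 262.0000; (r_i+r_j)·cross = 16·262.0000 = 4192.0000
edge 5: (2,23)→(2,14.5)  cross = 2·14.5 − 2·23 = -17.0000; (r_i+r_j)·cross = 4·-17.0000 = -68.0000
Σcross = 714.2500 → A = |Σcross|/2 = 357.1250 mm²
Σ(r_i+r_j)·cross = 22653.8750 → first moment M = |Σ|/6 = 3775.6458
R_c = M/A = 3775.6458/357.1250 = 10.5723 mm
θ = 78° = 1.361357 rad
V = θ·R_c·A = 1.361357·10.5723·357.1250 = 5140.001 mm³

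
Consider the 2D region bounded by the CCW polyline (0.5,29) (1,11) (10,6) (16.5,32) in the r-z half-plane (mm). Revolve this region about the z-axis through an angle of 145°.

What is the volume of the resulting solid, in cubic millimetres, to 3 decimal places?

Volume = 5289.115 mm³

Profile (r,z), 4 vertices: (0.5,29) (1,11) (10,6) (16.5,32)
edge 0: (0.5,29)→(1,11)  cross = 0.5·11 − 1·29 = -23.5000; (r_i+r_j)·cross = 1.5·-23.5000 = -35.2500
edge 1: (1,11)→(10,6)  cross = 1·6 − 10·11 = -104.0000; (r_i+r_j)·cross = 11·-104.0000 = -1144.0000
edge 2: (10,6)→(16.5,32)  cross = 10·32 − 16.5·6 = 221.0000; (r_i+r_j)·cross = 26.5·221.0000 = 5856.5000
edge 3: (16.5,32)→(0.5,29)  cross = 16.5·29 − 0.5·32 = 462.5000; (r_i+r_j)·cross = 17·462.5000 = 7862.5000
Σcross = 556.0000 → A = |Σcross|/2 = 278.0000 mm²
Σ(r_i+r_j)·cross = 12539.7500 → first moment M = |Σ|/6 = 2089.9583
R_c = M/A = 2089.9583/278.0000 = 7.5178 mm
θ = 145° = 2.530727 rad
V = θ·R_c·A = 2.530727·7.5178·278.0000 = 5289.115 mm³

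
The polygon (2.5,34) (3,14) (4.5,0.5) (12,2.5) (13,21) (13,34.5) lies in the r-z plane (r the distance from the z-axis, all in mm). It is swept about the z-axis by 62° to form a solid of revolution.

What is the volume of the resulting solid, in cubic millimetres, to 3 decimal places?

Volume = 2673.068 mm³

Profile (r,z), 6 vertices: (2.5,34) (3,14) (4.5,0.5) (12,2.5) (13,21) (13,34.5)
edge 0: (2.5,34)→(3,14)  cross = 2.5·14 − 3·34 = -67.0000; (r_i+r_j)·cross = 5.5·-67.0000 = -368.5000
edge 1: (3,14)→(4.5,0.5)  cross = 3·0.5 − 4.5·14 = -61.5000; (r_i+r_j)·cross = 7.5·-61.5000 = -461.2500
edge 2: (4.5,0.5)→(12,2.5)  cross = 4.5·2.5 − 12·0.5 = 5.2500; (r_i+r_j)·cross = 16.5·5.2500 = 86.6250
edge 3: (12,2.5)→(13,21)  cross = 12·21 − 13·2.5 = 219.5000; (r_i+r_j)·cross = 25·219.5000 = 5487.5000
edge 4: (13,21)→(13,34.5)  cross = 13·34.5 − 13·21 = 175.5000; (r_i+r_j)·cross = 26·175.5000 = 4563.0000
edge 5: (13,34.5)→(2.5,34)  cross = 13·34 − 2.5·34.5 = 355.7500; (r_i+r_j)·cross = 15.5·355.7500 = 5514.1250
Σcross = 627.5000 → A = |Σcross|/2 = 313.7500 mm²
Σ(r_i+r_j)·cross = 14821.5000 → first moment M = |Σ|/6 = 2470.2500
R_c = M/A = 2470.2500/313.7500 = 7.8733 mm
θ = 62° = 1.082104 rad
V = θ·R_c·A = 1.082104·7.8733·313.7500 = 2673.068 mm³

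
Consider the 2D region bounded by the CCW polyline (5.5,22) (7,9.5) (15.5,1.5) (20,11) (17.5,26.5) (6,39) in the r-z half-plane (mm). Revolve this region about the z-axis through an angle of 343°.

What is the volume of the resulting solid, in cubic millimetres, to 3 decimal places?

Profile (r,z), 6 vertices: (5.5,22) (7,9.5) (15.5,1.5) (20,11) (17.5,26.5) (6,39)
edge 0: (5.5,22)→(7,9.5)  cross = 5.5·9.5 − 7·22 = -101.7500; (r_i+r_j)·cross = 12.5·-101.7500 = -1271.8750
edge 1: (7,9.5)→(15.5,1.5)  cross = 7·1.5 − 15.5·9.5 = -136.7500; (r_i+r_j)·cross = 22.5·-136.7500 = -3076.8750
edge 2: (15.5,1.5)→(20,11)  cross = 15.5·11 − 20·1.5 = 140.5000; (r_i+r_j)·cross = 35.5·140.5000 = 4987.7500
edge 3: (20,11)→(17.5,26.5)  cross = 20·26.5 − 17.5·11 = 337.5000; (r_i+r_j)·cross = 37.5·337.5000 = 12656.2500
edge 4: (17.5,26.5)→(6,39)  cross = 17.5·39 − 6·26.5 = 523.5000; (r_i+r_j)·cross = 23.5·523.5000 = 12302.2500
edge 5: (6,39)→(5.5,22)  cross = 6·22 − 5.5·39 = -82.5000; (r_i+r_j)·cross = 11.5·-82.5000 = -948.7500
Σcross = 680.5000 → A = |Σcross|/2 = 340.2500 mm²
Σ(r_i+r_j)·cross = 24648.7500 → first moment M = |Σ|/6 = 4108.1250
R_c = M/A = 4108.1250/340.2500 = 12.0738 mm
θ = 343° = 5.986479 rad
V = θ·R_c·A = 5.986479·12.0738·340.2500 = 24593.205 mm³

Volume = 24593.205 mm³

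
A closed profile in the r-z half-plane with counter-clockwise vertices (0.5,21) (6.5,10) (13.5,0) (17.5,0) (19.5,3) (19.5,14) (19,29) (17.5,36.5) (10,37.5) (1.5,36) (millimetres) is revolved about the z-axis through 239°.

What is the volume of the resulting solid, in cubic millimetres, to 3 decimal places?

Profile (r,z), 10 vertices: (0.5,21) (6.5,10) (13.5,0) (17.5,0) (19.5,3) (19.5,14) (19,29) (17.5,36.5) (10,37.5) (1.5,36)
edge 0: (0.5,21)→(6.5,10)  cross = 0.5·10 − 6.5·21 = -131.5000; (r_i+r_j)·cross = 7·-131.5000 = -920.5000
edge 1: (6.5,10)→(13.5,0)  cross = 6.5·0 − 13.5·10 = -135.0000; (r_i+r_j)·cross = 20·-135.0000 = -2700.0000
edge 2: (13.5,0)→(17.5,0)  cross = 13.5·0 − 17.5·0 = 0.0000; (r_i+r_j)·cross = 31·0.0000 = 0.0000
edge 3: (17.5,0)→(19.5,3)  cross = 17.5·3 − 19.5·0 = 52.5000; (r_i+r_j)·cross = 37·52.5000 = 1942.5000
edge 4: (19.5,3)→(19.5,14)  cross = 19.5·14 − 19.5·3 = 214.5000; (r_i+r_j)·cross = 39·214.5000 = 8365.5000
edge 5: (19.5,14)→(19,29)  cross = 19.5·29 − 19·14 = 299.5000; (r_i+r_j)·cross = 38.5·299.5000 = 11530.7500
edge 6: (19,29)→(17.5,36.5)  cross = 19·36.5 − 17.5·29 = 186.0000; (r_i+r_j)·cross = 36.5·186.0000 = 6789.0000
edge 7: (17.5,36.5)→(10,37.5)  cross = 17.5·37.5 − 10·36.5 = 291.2500; (r_i+r_j)·cross = 27.5·291.2500 = 8009.3750
edge 8: (10,37.5)→(1.5,36)  cross = 10·36 − 1.5·37.5 = 303.7500; (r_i+r_j)·cross = 11.5·303.7500 = 3493.1250
edge 9: (1.5,36)→(0.5,21)  cross = 1.5·21 − 0.5·36 = 13.5000; (r_i+r_j)·cross = 2·13.5000 = 27.0000
Σcross = 1094.5000 → A = |Σcross|/2 = 547.2500 mm²
Σ(r_i+r_j)·cross = 36536.7500 → first moment M = |Σ|/6 = 6089.4583
R_c = M/A = 6089.4583/547.2500 = 11.1274 mm
θ = 239° = 4.171337 rad
V = θ·R_c·A = 4.171337·11.1274·547.2500 = 25401.182 mm³

Volume = 25401.182 mm³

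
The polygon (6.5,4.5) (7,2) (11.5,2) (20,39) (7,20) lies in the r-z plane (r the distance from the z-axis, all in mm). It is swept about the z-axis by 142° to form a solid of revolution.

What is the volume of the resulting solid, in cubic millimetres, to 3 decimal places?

Volume = 6010.351 mm³

Profile (r,z), 5 vertices: (6.5,4.5) (7,2) (11.5,2) (20,39) (7,20)
edge 0: (6.5,4.5)→(7,2)  cross = 6.5·2 − 7·4.5 = -18.5000; (r_i+r_j)·cross = 13.5·-18.5000 = -249.7500
edge 1: (7,2)→(11.5,2)  cross = 7·2 − 11.5·2 = -9.0000; (r_i+r_j)·cross = 18.5·-9.0000 = -166.5000
edge 2: (11.5,2)→(20,39)  cross = 11.5·39 − 20·2 = 408.5000; (r_i+r_j)·cross = 31.5·408.5000 = 12867.7500
edge 3: (20,39)→(7,20)  cross = 20·20 − 7·39 = 127.0000; (r_i+r_j)·cross = 27·127.0000 = 3429.0000
edge 4: (7,20)→(6.5,4.5)  cross = 7·4.5 − 6.5·20 = -98.5000; (r_i+r_j)·cross = 13.5·-98.5000 = -1329.7500
Σcross = 409.5000 → A = |Σcross|/2 = 204.7500 mm²
Σ(r_i+r_j)·cross = 14550.7500 → first moment M = |Σ|/6 = 2425.1250
R_c = M/A = 2425.1250/204.7500 = 11.8443 mm
θ = 142° = 2.478368 rad
V = θ·R_c·A = 2.478368·11.8443·204.7500 = 6010.351 mm³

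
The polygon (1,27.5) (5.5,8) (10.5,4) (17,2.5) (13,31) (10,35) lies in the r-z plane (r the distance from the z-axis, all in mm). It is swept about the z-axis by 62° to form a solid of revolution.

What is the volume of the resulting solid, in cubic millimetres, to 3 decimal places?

Volume = 3199.196 mm³

Profile (r,z), 6 vertices: (1,27.5) (5.5,8) (10.5,4) (17,2.5) (13,31) (10,35)
edge 0: (1,27.5)→(5.5,8)  cross = 1·8 − 5.5·27.5 = -143.2500; (r_i+r_j)·cross = 6.5·-143.2500 = -931.1250
edge 1: (5.5,8)→(10.5,4)  cross = 5.5·4 − 10.5·8 = -62.0000; (r_i+r_j)·cross = 16·-62.0000 = -992.0000
edge 2: (10.5,4)→(17,2.5)  cross = 10.5·2.5 − 17·4 = -41.7500; (r_i+r_j)·cross = 27.5·-41.7500 = -1148.1250
edge 3: (17,2.5)→(13,31)  cross = 17·31 − 13·2.5 = 494.5000; (r_i+r_j)·cross = 30·494.5000 = 14835.0000
edge 4: (13,31)→(10,35)  cross = 13·35 − 10·31 = 145.0000; (r_i+r_j)·cross = 23·145.0000 = 3335.0000
edge 5: (10,35)→(1,27.5)  cross = 10·27.5 − 1·35 = 240.0000; (r_i+r_j)·cross = 11·240.0000 = 2640.0000
Σcross = 632.5000 → A = |Σcross|/2 = 316.2500 mm²
Σ(r_i+r_j)·cross = 17738.7500 → first moment M = |Σ|/6 = 2956.4583
R_c = M/A = 2956.4583/316.2500 = 9.3485 mm
θ = 62° = 1.082104 rad
V = θ·R_c·A = 1.082104·9.3485·316.2500 = 3199.196 mm³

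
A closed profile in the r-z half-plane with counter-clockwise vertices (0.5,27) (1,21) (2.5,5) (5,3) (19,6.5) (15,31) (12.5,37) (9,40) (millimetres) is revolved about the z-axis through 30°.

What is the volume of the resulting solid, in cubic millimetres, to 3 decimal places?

Profile (r,z), 8 vertices: (0.5,27) (1,21) (2.5,5) (5,3) (19,6.5) (15,31) (12.5,37) (9,40)
edge 0: (0.5,27)→(1,21)  cross = 0.5·21 − 1·27 = -16.5000; (r_i+r_j)·cross = 1.5·-16.5000 = -24.7500
edge 1: (1,21)→(2.5,5)  cross = 1·5 − 2.5·21 = -47.5000; (r_i+r_j)·cross = 3.5·-47.5000 = -166.2500
edge 2: (2.5,5)→(5,3)  cross = 2.5·3 − 5·5 = -17.5000; (r_i+r_j)·cross = 7.5·-17.5000 = -131.2500
edge 3: (5,3)→(19,6.5)  cross = 5·6.5 − 19·3 = -24.5000; (r_i+r_j)·cross = 24·-24.5000 = -588.0000
edge 4: (19,6.5)→(15,31)  cross = 19·31 − 15·6.5 = 491.5000; (r_i+r_j)·cross = 34·491.5000 = 16711.0000
edge 5: (15,31)→(12.5,37)  cross = 15·37 − 12.5·31 = 167.5000; (r_i+r_j)·cross = 27.5·167.5000 = 4606.2500
edge 6: (12.5,37)→(9,40)  cross = 12.5·40 − 9·37 = 167.0000; (r_i+r_j)·cross = 21.5·167.0000 = 3590.5000
edge 7: (9,40)→(0.5,27)  cross = 9·27 − 0.5·40 = 223.0000; (r_i+r_j)·cross = 9.5·223.0000 = 2118.5000
Σcross = 943.0000 → A = |Σcross|/2 = 471.5000 mm²
Σ(r_i+r_j)·cross = 26116.0000 → first moment M = |Σ|/6 = 4352.6667
R_c = M/A = 4352.6667/471.5000 = 9.2315 mm
θ = 30° = 0.523599 rad
V = θ·R_c·A = 0.523599·9.2315·471.5000 = 2279.051 mm³

Volume = 2279.051 mm³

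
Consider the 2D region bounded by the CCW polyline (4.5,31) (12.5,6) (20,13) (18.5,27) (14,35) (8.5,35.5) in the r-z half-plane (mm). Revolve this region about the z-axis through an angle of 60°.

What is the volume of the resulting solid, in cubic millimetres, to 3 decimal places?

Volume = 3731.470 mm³

Profile (r,z), 6 vertices: (4.5,31) (12.5,6) (20,13) (18.5,27) (14,35) (8.5,35.5)
edge 0: (4.5,31)→(12.5,6)  cross = 4.5·6 − 12.5·31 = -360.5000; (r_i+r_j)·cross = 17·-360.5000 = -6128.5000
edge 1: (12.5,6)→(20,13)  cross = 12.5·13 − 20·6 = 42.5000; (r_i+r_j)·cross = 32.5·42.5000 = 1381.2500
edge 2: (20,13)→(18.5,27)  cross = 20·27 − 18.5·13 = 299.5000; (r_i+r_j)·cross = 38.5·299.5000 = 11530.7500
edge 3: (18.5,27)→(14,35)  cross = 18.5·35 − 14·27 = 269.5000; (r_i+r_j)·cross = 32.5·269.5000 = 8758.7500
edge 4: (14,35)→(8.5,35.5)  cross = 14·35.5 − 8.5·35 = 199.5000; (r_i+r_j)·cross = 22.5·199.5000 = 4488.7500
edge 5: (8.5,35.5)→(4.5,31)  cross = 8.5·31 − 4.5·35.5 = 103.7500; (r_i+r_j)·cross = 13·103.7500 = 1348.7500
Σcross = 554.2500 → A = |Σcross|/2 = 277.1250 mm²
Σ(r_i+r_j)·cross = 21379.7500 → first moment M = |Σ|/6 = 3563.2917
R_c = M/A = 3563.2917/277.1250 = 12.8581 mm
θ = 60° = 1.047198 rad
V = θ·R_c·A = 1.047198·12.8581·277.1250 = 3731.470 mm³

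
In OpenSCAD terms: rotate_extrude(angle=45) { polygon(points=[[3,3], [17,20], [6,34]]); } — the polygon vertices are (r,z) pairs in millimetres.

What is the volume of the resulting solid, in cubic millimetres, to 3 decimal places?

Profile (r,z), 3 vertices: (3,3) (17,20) (6,34)
edge 0: (3,3)→(17,20)  cross = 3·20 − 17·3 = 9.0000; (r_i+r_j)·cross = 20·9.0000 = 180.0000
edge 1: (17,20)→(6,34)  cross = 17·34 − 6·20 = 458.0000; (r_i+r_j)·cross = 23·458.0000 = 10534.0000
edge 2: (6,34)→(3,3)  cross = 6·3 − 3·34 = -84.0000; (r_i+r_j)·cross = 9·-84.0000 = -756.0000
Σcross = 383.0000 → A = |Σcross|/2 = 191.5000 mm²
Σ(r_i+r_j)·cross = 9958.0000 → first moment M = |Σ|/6 = 1659.6667
R_c = M/A = 1659.6667/191.5000 = 8.6667 mm
θ = 45° = 0.785398 rad
V = θ·R_c·A = 0.785398·8.6667·191.5000 = 1303.499 mm³

Volume = 1303.499 mm³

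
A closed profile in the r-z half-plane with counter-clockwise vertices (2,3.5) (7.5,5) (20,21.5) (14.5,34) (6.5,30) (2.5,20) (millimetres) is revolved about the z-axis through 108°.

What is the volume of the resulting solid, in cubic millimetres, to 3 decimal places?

Profile (r,z), 6 vertices: (2,3.5) (7.5,5) (20,21.5) (14.5,34) (6.5,30) (2.5,20)
edge 0: (2,3.5)→(7.5,5)  cross = 2·5 − 7.5·3.5 = -16.2500; (r_i+r_j)·cross = 9.5·-16.2500 = -154.3750
edge 1: (7.5,5)→(20,21.5)  cross = 7.5·21.5 − 20·5 = 61.2500; (r_i+r_j)·cross = 27.5·61.2500 = 1684.3750
edge 2: (20,21.5)→(14.5,34)  cross = 20·34 − 14.5·21.5 = 368.2500; (r_i+r_j)·cross = 34.5·368.2500 = 12704.6250
edge 3: (14.5,34)→(6.5,30)  cross = 14.5·30 − 6.5·34 = 214.0000; (r_i+r_j)·cross = 21·214.0000 = 4494.0000
edge 4: (6.5,30)→(2.5,20)  cross = 6.5·20 − 2.5·30 = 55.0000; (r_i+r_j)·cross = 9·55.0000 = 495.0000
edge 5: (2.5,20)→(2,3.5)  cross = 2.5·3.5 − 2·20 = -31.2500; (r_i+r_j)·cross = 4.5·-31.2500 = -140.6250
Σcross = 651.0000 → A = |Σcross|/2 = 325.5000 mm²
Σ(r_i+r_j)·cross = 19083.0000 → first moment M = |Σ|/6 = 3180.5000
R_c = M/A = 3180.5000/325.5000 = 9.7711 mm
θ = 108° = 1.884956 rad
V = θ·R_c·A = 1.884956·9.7711·325.5000 = 5995.101 mm³

Volume = 5995.101 mm³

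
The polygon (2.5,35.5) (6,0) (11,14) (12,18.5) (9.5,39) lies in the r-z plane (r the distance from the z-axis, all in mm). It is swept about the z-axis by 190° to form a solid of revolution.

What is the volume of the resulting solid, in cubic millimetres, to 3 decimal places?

Profile (r,z), 5 vertices: (2.5,35.5) (6,0) (11,14) (12,18.5) (9.5,39)
edge 0: (2.5,35.5)→(6,0)  cross = 2.5·0 − 6·35.5 = -213.0000; (r_i+r_j)·cross = 8.5·-213.0000 = -1810.5000
edge 1: (6,0)→(11,14)  cross = 6·14 − 11·0 = 84.0000; (r_i+r_j)·cross = 17·84.0000 = 1428.0000
edge 2: (11,14)→(12,18.5)  cross = 11·18.5 − 12·14 = 35.5000; (r_i+r_j)·cross = 23·35.5000 = 816.5000
edge 3: (12,18.5)→(9.5,39)  cross = 12·39 − 9.5·18.5 = 292.2500; (r_i+r_j)·cross = 21.5·292.2500 = 6283.3750
edge 4: (9.5,39)→(2.5,35.5)  cross = 9.5·35.5 − 2.5·39 = 239.7500; (r_i+r_j)·cross = 12·239.7500 = 2877.0000
Σcross = 438.5000 → A = |Σcross|/2 = 219.2500 mm²
Σ(r_i+r_j)·cross = 9594.3750 → first moment M = |Σ|/6 = 1599.0625
R_c = M/A = 1599.0625/219.2500 = 7.2933 mm
θ = 190° = 3.316126 rad
V = θ·R_c·A = 3.316126·7.2933·219.2500 = 5302.692 mm³

Volume = 5302.692 mm³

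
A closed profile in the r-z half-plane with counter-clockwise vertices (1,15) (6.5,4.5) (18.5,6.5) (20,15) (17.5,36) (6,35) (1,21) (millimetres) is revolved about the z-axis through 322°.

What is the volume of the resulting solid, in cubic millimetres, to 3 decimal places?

Volume = 29088.211 mm³

Profile (r,z), 7 vertices: (1,15) (6.5,4.5) (18.5,6.5) (20,15) (17.5,36) (6,35) (1,21)
edge 0: (1,15)→(6.5,4.5)  cross = 1·4.5 − 6.5·15 = -93.0000; (r_i+r_j)·cross = 7.5·-93.0000 = -697.5000
edge 1: (6.5,4.5)→(18.5,6.5)  cross = 6.5·6.5 − 18.5·4.5 = -41.0000; (r_i+r_j)·cross = 25·-41.0000 = -1025.0000
edge 2: (18.5,6.5)→(20,15)  cross = 18.5·15 − 20·6.5 = 147.5000; (r_i+r_j)·cross = 38.5·147.5000 = 5678.7500
edge 3: (20,15)→(17.5,36)  cross = 20·36 − 17.5·15 = 457.5000; (r_i+r_j)·cross = 37.5·457.5000 = 17156.2500
edge 4: (17.5,36)→(6,35)  cross = 17.5·35 − 6·36 = 396.5000; (r_i+r_j)·cross = 23.5·396.5000 = 9317.7500
edge 5: (6,35)→(1,21)  cross = 6·21 − 1·35 = 91.0000; (r_i+r_j)·cross = 7·91.0000 = 637.0000
edge 6: (1,21)→(1,15)  cross = 1·15 − 1·21 = -6.0000; (r_i+r_j)·cross = 2·-6.0000 = -12.0000
Σcross = 952.5000 → A = |Σcross|/2 = 476.2500 mm²
Σ(r_i+r_j)·cross = 31055.2500 → first moment M = |Σ|/6 = 5175.8750
R_c = M/A = 5175.8750/476.2500 = 10.8680 mm
θ = 322° = 5.619960 rad
V = θ·R_c·A = 5.619960·10.8680·476.2500 = 29088.211 mm³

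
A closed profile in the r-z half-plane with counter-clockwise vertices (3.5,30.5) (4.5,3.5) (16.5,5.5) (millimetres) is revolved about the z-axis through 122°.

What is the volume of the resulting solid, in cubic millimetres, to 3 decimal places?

Volume = 2834.455 mm³

Profile (r,z), 3 vertices: (3.5,30.5) (4.5,3.5) (16.5,5.5)
edge 0: (3.5,30.5)→(4.5,3.5)  cross = 3.5·3.5 − 4.5·30.5 = -125.0000; (r_i+r_j)·cross = 8·-125.0000 = -1000.0000
edge 1: (4.5,3.5)→(16.5,5.5)  cross = 4.5·5.5 − 16.5·3.5 = -33.0000; (r_i+r_j)·cross = 21·-33.0000 = -693.0000
edge 2: (16.5,5.5)→(3.5,30.5)  cross = 16.5·30.5 − 3.5·5.5 = 484.0000; (r_i+r_j)·cross = 20·484.0000 = 9680.0000
Σcross = 326.0000 → A = |Σcross|/2 = 163.0000 mm²
Σ(r_i+r_j)·cross = 7987.0000 → first moment M = |Σ|/6 = 1331.1667
R_c = M/A = 1331.1667/163.0000 = 8.1667 mm
θ = 122° = 2.129302 rad
V = θ·R_c·A = 2.129302·8.1667·163.0000 = 2834.455 mm³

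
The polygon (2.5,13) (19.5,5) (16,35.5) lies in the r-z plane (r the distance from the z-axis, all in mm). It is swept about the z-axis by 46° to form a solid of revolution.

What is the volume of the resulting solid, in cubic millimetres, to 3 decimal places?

Profile (r,z), 3 vertices: (2.5,13) (19.5,5) (16,35.5)
edge 0: (2.5,13)→(19.5,5)  cross = 2.5·5 − 19.5·13 = -241.0000; (r_i+r_j)·cross = 22·-241.0000 = -5302.0000
edge 1: (19.5,5)→(16,35.5)  cross = 19.5·35.5 − 16·5 = 612.2500; (r_i+r_j)·cross = 35.5·612.2500 = 21734.8750
edge 2: (16,35.5)→(2.5,13)  cross = 16·13 − 2.5·35.5 = 119.2500; (r_i+r_j)·cross = 18.5·119.2500 = 2206.1250
Σcross = 490.5000 → A = |Σcross|/2 = 245.2500 mm²
Σ(r_i+r_j)·cross = 18639.0000 → first moment M = |Σ|/6 = 3106.5000
R_c = M/A = 3106.5000/245.2500 = 12.6667 mm
θ = 46° = 0.802851 rad
V = θ·R_c·A = 0.802851·12.6667·245.2500 = 2494.058 mm³

Volume = 2494.058 mm³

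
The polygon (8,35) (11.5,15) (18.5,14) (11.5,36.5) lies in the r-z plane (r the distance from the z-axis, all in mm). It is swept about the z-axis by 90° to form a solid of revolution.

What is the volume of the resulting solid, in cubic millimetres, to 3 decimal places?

Volume = 2245.846 mm³

Profile (r,z), 4 vertices: (8,35) (11.5,15) (18.5,14) (11.5,36.5)
edge 0: (8,35)→(11.5,15)  cross = 8·15 − 11.5·35 = -282.5000; (r_i+r_j)·cross = 19.5·-282.5000 = -5508.7500
edge 1: (11.5,15)→(18.5,14)  cross = 11.5·14 − 18.5·15 = -116.5000; (r_i+r_j)·cross = 30·-116.5000 = -3495.0000
edge 2: (18.5,14)→(11.5,36.5)  cross = 18.5·36.5 − 11.5·14 = 514.2500; (r_i+r_j)·cross = 30·514.2500 = 15427.5000
edge 3: (11.5,36.5)→(8,35)  cross = 11.5·35 − 8·36.5 = 110.5000; (r_i+r_j)·cross = 19.5·110.5000 = 2154.7500
Σcross = 225.7500 → A = |Σcross|/2 = 112.8750 mm²
Σ(r_i+r_j)·cross = 8578.5000 → first moment M = |Σ|/6 = 1429.7500
R_c = M/A = 1429.7500/112.8750 = 12.6667 mm
θ = 90° = 1.570796 rad
V = θ·R_c·A = 1.570796·12.6667·112.8750 = 2245.846 mm³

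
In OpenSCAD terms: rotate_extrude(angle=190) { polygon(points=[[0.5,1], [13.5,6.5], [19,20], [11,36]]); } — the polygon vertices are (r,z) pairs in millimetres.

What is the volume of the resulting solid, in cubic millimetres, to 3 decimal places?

Profile (r,z), 4 vertices: (0.5,1) (13.5,6.5) (19,20) (11,36)
edge 0: (0.5,1)→(13.5,6.5)  cross = 0.5·6.5 − 13.5·1 = -10.2500; (r_i+r_j)·cross = 14·-10.2500 = -143.5000
edge 1: (13.5,6.5)→(19,20)  cross = 13.5·20 − 19·6.5 = 146.5000; (r_i+r_j)·cross = 32.5·146.5000 = 4761.2500
edge 2: (19,20)→(11,36)  cross = 19·36 − 11·20 = 464.0000; (r_i+r_j)·cross = 30·464.0000 = 13920.0000
edge 3: (11,36)→(0.5,1)  cross = 11·1 − 0.5·36 = -7.0000; (r_i+r_j)·cross = 11.5·-7.0000 = -80.5000
Σcross = 593.2500 → A = |Σcross|/2 = 296.6250 mm²
Σ(r_i+r_j)·cross = 18457.2500 → first moment M = |Σ|/6 = 3076.2083
R_c = M/A = 3076.2083/296.6250 = 10.3707 mm
θ = 190° = 3.316126 rad
V = θ·R_c·A = 3.316126·10.3707·296.6250 = 10201.093 mm³

Volume = 10201.093 mm³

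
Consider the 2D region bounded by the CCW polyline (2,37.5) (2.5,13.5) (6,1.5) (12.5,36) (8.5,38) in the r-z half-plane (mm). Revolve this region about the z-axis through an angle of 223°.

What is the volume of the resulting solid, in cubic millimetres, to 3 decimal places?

Profile (r,z), 5 vertices: (2,37.5) (2.5,13.5) (6,1.5) (12.5,36) (8.5,38)
edge 0: (2,37.5)→(2.5,13.5)  cross = 2·13.5 − 2.5·37.5 = -66.7500; (r_i+r_j)·cross = 4.5·-66.7500 = -300.3750
edge 1: (2.5,13.5)→(6,1.5)  cross = 2.5·1.5 − 6·13.5 = -77.2500; (r_i+r_j)·cross = 8.5·-77.2500 = -656.6250
edge 2: (6,1.5)→(12.5,36)  cross = 6·36 − 12.5·1.5 = 197.2500; (r_i+r_j)·cross = 18.5·197.2500 = 3649.1250
edge 3: (12.5,36)→(8.5,38)  cross = 12.5·38 − 8.5·36 = 169.0000; (r_i+r_j)·cross = 21·169.0000 = 3549.0000
edge 4: (8.5,38)→(2,37.5)  cross = 8.5·37.5 − 2·38 = 242.7500; (r_i+r_j)·cross = 10.5·242.7500 = 2548.8750
Σcross = 465.0000 → A = |Σcross|/2 = 232.5000 mm²
Σ(r_i+r_j)·cross = 8790.0000 → first moment M = |Σ|/6 = 1465.0000
R_c = M/A = 1465.0000/232.5000 = 6.3011 mm
θ = 223° = 3.892084 rad
V = θ·R_c·A = 3.892084·6.3011·232.5000 = 5701.903 mm³

Volume = 5701.903 mm³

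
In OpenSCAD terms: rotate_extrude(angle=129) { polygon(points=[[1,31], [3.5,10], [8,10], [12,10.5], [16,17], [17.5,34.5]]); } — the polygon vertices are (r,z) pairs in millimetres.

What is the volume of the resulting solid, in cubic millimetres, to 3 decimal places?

Profile (r,z), 6 vertices: (1,31) (3.5,10) (8,10) (12,10.5) (16,17) (17.5,34.5)
edge 0: (1,31)→(3.5,10)  cross = 1·10 − 3.5·31 = -98.5000; (r_i+r_j)·cross = 4.5·-98.5000 = -443.2500
edge 1: (3.5,10)→(8,10)  cross = 3.5·10 − 8·10 = -45.0000; (r_i+r_j)·cross = 11.5·-45.0000 = -517.5000
edge 2: (8,10)→(12,10.5)  cross = 8·10.5 − 12·10 = -36.0000; (r_i+r_j)·cross = 20·-36.0000 = -720.0000
edge 3: (12,10.5)→(16,17)  cross = 12·17 − 16·10.5 = 36.0000; (r_i+r_j)·cross = 28·36.0000 = 1008.0000
edge 4: (16,17)→(17.5,34.5)  cross = 16·34.5 − 17.5·17 = 254.5000; (r_i+r_j)·cross = 33.5·254.5000 = 8525.7500
edge 5: (17.5,34.5)→(1,31)  cross = 17.5·31 − 1·34.5 = 508.0000; (r_i+r_j)·cross = 18.5·508.0000 = 9398.0000
Σcross = 619.0000 → A = |Σcross|/2 = 309.5000 mm²
Σ(r_i+r_j)·cross = 17251.0000 → first moment M = |Σ|/6 = 2875.1667
R_c = M/A = 2875.1667/309.5000 = 9.2897 mm
θ = 129° = 2.251475 rad
V = θ·R_c·A = 2.251475·9.2897·309.5000 = 6473.365 mm³

Volume = 6473.365 mm³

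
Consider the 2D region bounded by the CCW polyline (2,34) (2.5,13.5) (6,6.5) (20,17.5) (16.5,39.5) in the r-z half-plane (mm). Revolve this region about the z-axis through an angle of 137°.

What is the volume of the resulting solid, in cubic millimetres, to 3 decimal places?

Volume = 10262.307 mm³

Profile (r,z), 5 vertices: (2,34) (2.5,13.5) (6,6.5) (20,17.5) (16.5,39.5)
edge 0: (2,34)→(2.5,13.5)  cross = 2·13.5 − 2.5·34 = -58.0000; (r_i+r_j)·cross = 4.5·-58.0000 = -261.0000
edge 1: (2.5,13.5)→(6,6.5)  cross = 2.5·6.5 − 6·13.5 = -64.7500; (r_i+r_j)·cross = 8.5·-64.7500 = -550.3750
edge 2: (6,6.5)→(20,17.5)  cross = 6·17.5 − 20·6.5 = -25.0000; (r_i+r_j)·cross = 26·-25.0000 = -650.0000
edge 3: (20,17.5)→(16.5,39.5)  cross = 20·39.5 − 16.5·17.5 = 501.2500; (r_i+r_j)·cross = 36.5·501.2500 = 18295.6250
edge 4: (16.5,39.5)→(2,34)  cross = 16.5·34 − 2·39.5 = 482.0000; (r_i+r_j)·cross = 18.5·482.0000 = 8917.0000
Σcross = 835.5000 → A = |Σcross|/2 = 417.7500 mm²
Σ(r_i+r_j)·cross = 25751.2500 → first moment M = |Σ|/6 = 4291.8750
R_c = M/A = 4291.8750/417.7500 = 10.2738 mm
θ = 137° = 2.391101 rad
V = θ·R_c·A = 2.391101·10.2738·417.7500 = 10262.307 mm³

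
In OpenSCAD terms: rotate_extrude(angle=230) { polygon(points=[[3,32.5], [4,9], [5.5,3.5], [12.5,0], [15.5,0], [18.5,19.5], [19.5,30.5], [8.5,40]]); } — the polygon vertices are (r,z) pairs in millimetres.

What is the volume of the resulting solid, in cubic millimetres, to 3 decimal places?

Profile (r,z), 8 vertices: (3,32.5) (4,9) (5.5,3.5) (12.5,0) (15.5,0) (18.5,19.5) (19.5,30.5) (8.5,40)
edge 0: (3,32.5)→(4,9)  cross = 3·9 − 4·32.5 = -103.0000; (r_i+r_j)·cross = 7·-103.0000 = -721.0000
edge 1: (4,9)→(5.5,3.5)  cross = 4·3.5 − 5.5·9 = -35.5000; (r_i+r_j)·cross = 9.5·-35.5000 = -337.2500
edge 2: (5.5,3.5)→(12.5,0)  cross = 5.5·0 − 12.5·3.5 = -43.7500; (r_i+r_j)·cross = 18·-43.7500 = -787.5000
edge 3: (12.5,0)→(15.5,0)  cross = 12.5·0 − 15.5·0 = 0.0000; (r_i+r_j)·cross = 28·0.0000 = 0.0000
edge 4: (15.5,0)→(18.5,19.5)  cross = 15.5·19.5 − 18.5·0 = 302.2500; (r_i+r_j)·cross = 34·302.2500 = 10276.5000
edge 5: (18.5,19.5)→(19.5,30.5)  cross = 18.5·30.5 − 19.5·19.5 = 184.0000; (r_i+r_j)·cross = 38·184.0000 = 6992.0000
edge 6: (19.5,30.5)→(8.5,40)  cross = 19.5·40 − 8.5·30.5 = 520.7500; (r_i+r_j)·cross = 28·520.7500 = 14581.0000
edge 7: (8.5,40)→(3,32.5)  cross = 8.5·32.5 − 3·40 = 156.2500; (r_i+r_j)·cross = 11.5·156.2500 = 1796.8750
Σcross = 981.0000 → A = |Σcross|/2 = 490.5000 mm²
Σ(r_i+r_j)·cross = 31800.6250 → first moment M = |Σ|/6 = 5300.1042
R_c = M/A = 5300.1042/490.5000 = 10.8055 mm
θ = 230° = 4.014257 rad
V = θ·R_c·A = 4.014257·10.8055·490.5000 = 21275.982 mm³

Volume = 21275.982 mm³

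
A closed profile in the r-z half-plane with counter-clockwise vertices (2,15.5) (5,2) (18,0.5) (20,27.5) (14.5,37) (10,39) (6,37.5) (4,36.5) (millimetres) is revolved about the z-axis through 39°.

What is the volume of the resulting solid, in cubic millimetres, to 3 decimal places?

Volume = 4150.763 mm³

Profile (r,z), 8 vertices: (2,15.5) (5,2) (18,0.5) (20,27.5) (14.5,37) (10,39) (6,37.5) (4,36.5)
edge 0: (2,15.5)→(5,2)  cross = 2·2 − 5·15.5 = -73.5000; (r_i+r_j)·cross = 7·-73.5000 = -514.5000
edge 1: (5,2)→(18,0.5)  cross = 5·0.5 − 18·2 = -33.5000; (r_i+r_j)·cross = 23·-33.5000 = -770.5000
edge 2: (18,0.5)→(20,27.5)  cross = 18·27.5 − 20·0.5 = 485.0000; (r_i+r_j)·cross = 38·485.0000 = 18430.0000
edge 3: (20,27.5)→(14.5,37)  cross = 20·37 − 14.5·27.5 = 341.2500; (r_i+r_j)·cross = 34.5·341.2500 = 11773.1250
edge 4: (14.5,37)→(10,39)  cross = 14.5·39 − 10·37 = 195.5000; (r_i+r_j)·cross = 24.5·195.5000 = 4789.7500
edge 5: (10,39)→(6,37.5)  cross = 10·37.5 − 6·39 = 141.0000; (r_i+r_j)·cross = 16·141.0000 = 2256.0000
edge 6: (6,37.5)→(4,36.5)  cross = 6·36.5 − 4·37.5 = 69.0000; (r_i+r_j)·cross = 10·69.0000 = 690.0000
edge 7: (4,36.5)→(2,15.5)  cross = 4·15.5 − 2·36.5 = -11.0000; (r_i+r_j)·cross = 6·-11.0000 = -66.0000
Σcross = 1113.7500 → A = |Σcross|/2 = 556.8750 mm²
Σ(r_i+r_j)·cross = 36587.8750 → first moment M = |Σ|/6 = 6097.9792
R_c = M/A = 6097.9792/556.8750 = 10.9504 mm
θ = 39° = 0.680678 rad
V = θ·R_c·A = 0.680678·10.9504·556.8750 = 4150.763 mm³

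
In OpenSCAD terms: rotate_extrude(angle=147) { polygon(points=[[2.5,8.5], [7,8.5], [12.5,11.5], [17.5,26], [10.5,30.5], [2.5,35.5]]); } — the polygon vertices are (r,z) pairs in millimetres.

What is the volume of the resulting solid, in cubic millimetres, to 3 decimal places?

Volume = 5843.231 mm³

Profile (r,z), 6 vertices: (2.5,8.5) (7,8.5) (12.5,11.5) (17.5,26) (10.5,30.5) (2.5,35.5)
edge 0: (2.5,8.5)→(7,8.5)  cross = 2.5·8.5 − 7·8.5 = -38.2500; (r_i+r_j)·cross = 9.5·-38.2500 = -363.3750
edge 1: (7,8.5)→(12.5,11.5)  cross = 7·11.5 − 12.5·8.5 = -25.7500; (r_i+r_j)·cross = 19.5·-25.7500 = -502.1250
edge 2: (12.5,11.5)→(17.5,26)  cross = 12.5·26 − 17.5·11.5 = 123.7500; (r_i+r_j)·cross = 30·123.7500 = 3712.5000
edge 3: (17.5,26)→(10.5,30.5)  cross = 17.5·30.5 − 10.5·26 = 260.7500; (r_i+r_j)·cross = 28·260.7500 = 7301.0000
edge 4: (10.5,30.5)→(2.5,35.5)  cross = 10.5·35.5 − 2.5·30.5 = 296.5000; (r_i+r_j)·cross = 13·296.5000 = 3854.5000
edge 5: (2.5,35.5)→(2.5,8.5)  cross = 2.5·8.5 − 2.5·35.5 = -67.5000; (r_i+r_j)·cross = 5·-67.5000 = -337.5000
Σcross = 549.5000 → A = |Σcross|/2 = 274.7500 mm²
Σ(r_i+r_j)·cross = 13665.0000 → first moment M = |Σ|/6 = 2277.5000
R_c = M/A = 2277.5000/274.7500 = 8.2894 mm
θ = 147° = 2.565634 rad
V = θ·R_c·A = 2.565634·8.2894·274.7500 = 5843.231 mm³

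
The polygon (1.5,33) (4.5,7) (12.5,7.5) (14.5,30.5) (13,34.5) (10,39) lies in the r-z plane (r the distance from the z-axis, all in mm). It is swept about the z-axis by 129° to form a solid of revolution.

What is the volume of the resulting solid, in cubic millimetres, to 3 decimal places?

Volume = 5747.687 mm³

Profile (r,z), 6 vertices: (1.5,33) (4.5,7) (12.5,7.5) (14.5,30.5) (13,34.5) (10,39)
edge 0: (1.5,33)→(4.5,7)  cross = 1.5·7 − 4.5·33 = -138.0000; (r_i+r_j)·cross = 6·-138.0000 = -828.0000
edge 1: (4.5,7)→(12.5,7.5)  cross = 4.5·7.5 − 12.5·7 = -53.7500; (r_i+r_j)·cross = 17·-53.7500 = -913.7500
edge 2: (12.5,7.5)→(14.5,30.5)  cross = 12.5·30.5 − 14.5·7.5 = 272.5000; (r_i+r_j)·cross = 27·272.5000 = 7357.5000
edge 3: (14.5,30.5)→(13,34.5)  cross = 14.5·34.5 − 13·30.5 = 103.7500; (r_i+r_j)·cross = 27.5·103.7500 = 2853.1250
edge 4: (13,34.5)→(10,39)  cross = 13·39 − 10·34.5 = 162.0000; (r_i+r_j)·cross = 23·162.0000 = 3726.0000
edge 5: (10,39)→(1.5,33)  cross = 10·33 − 1.5·39 = 271.5000; (r_i+r_j)·cross = 11.5·271.5000 = 3122.2500
Σcross = 618.0000 → A = |Σcross|/2 = 309.0000 mm²
Σ(r_i+r_j)·cross = 15317.1250 → first moment M = |Σ|/6 = 2552.8542
R_c = M/A = 2552.8542/309.0000 = 8.2617 mm
θ = 129° = 2.251475 rad
V = θ·R_c·A = 2.251475·8.2617·309.0000 = 5747.687 mm³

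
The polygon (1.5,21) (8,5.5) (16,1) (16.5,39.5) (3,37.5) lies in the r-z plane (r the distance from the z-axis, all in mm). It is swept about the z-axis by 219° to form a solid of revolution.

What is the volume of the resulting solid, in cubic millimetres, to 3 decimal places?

Profile (r,z), 5 vertices: (1.5,21) (8,5.5) (16,1) (16.5,39.5) (3,37.5)
edge 0: (1.5,21)→(8,5.5)  cross = 1.5·5.5 − 8·21 = -159.7500; (r_i+r_j)·cross = 9.5·-159.7500 = -1517.6250
edge 1: (8,5.5)→(16,1)  cross = 8·1 − 16·5.5 = -80.0000; (r_i+r_j)·cross = 24·-80.0000 = -1920.0000
edge 2: (16,1)→(16.5,39.5)  cross = 16·39.5 − 16.5·1 = 615.5000; (r_i+r_j)·cross = 32.5·615.5000 = 20003.7500
edge 3: (16.5,39.5)→(3,37.5)  cross = 16.5·37.5 − 3·39.5 = 500.2500; (r_i+r_j)·cross = 19.5·500.2500 = 9754.8750
edge 4: (3,37.5)→(1.5,21)  cross = 3·21 − 1.5·37.5 = 6.7500; (r_i+r_j)·cross = 4.5·6.7500 = 30.3750
Σcross = 882.7500 → A = |Σcross|/2 = 441.3750 mm²
Σ(r_i+r_j)·cross = 26351.3750 → first moment M = |Σ|/6 = 4391.8958
R_c = M/A = 4391.8958/441.3750 = 9.9505 mm
θ = 219° = 3.822271 rad
V = θ·R_c·A = 3.822271·9.9505·441.3750 = 16787.016 mm³

Volume = 16787.016 mm³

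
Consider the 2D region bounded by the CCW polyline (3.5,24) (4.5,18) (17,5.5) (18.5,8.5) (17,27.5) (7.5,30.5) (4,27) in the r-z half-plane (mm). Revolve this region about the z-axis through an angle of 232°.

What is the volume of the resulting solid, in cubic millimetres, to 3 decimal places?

Profile (r,z), 7 vertices: (3.5,24) (4.5,18) (17,5.5) (18.5,8.5) (17,27.5) (7.5,30.5) (4,27)
edge 0: (3.5,24)→(4.5,18)  cross = 3.5·18 − 4.5·24 = -45.0000; (r_i+r_j)·cross = 8·-45.0000 = -360.0000
edge 1: (4.5,18)→(17,5.5)  cross = 4.5·5.5 − 17·18 = -281.2500; (r_i+r_j)·cross = 21.5·-281.2500 = -6046.8750
edge 2: (17,5.5)→(18.5,8.5)  cross = 17·8.5 − 18.5·5.5 = 42.7500; (r_i+r_j)·cross = 35.5·42.7500 = 1517.6250
edge 3: (18.5,8.5)→(17,27.5)  cross = 18.5·27.5 − 17·8.5 = 364.2500; (r_i+r_j)·cross = 35.5·364.2500 = 12930.8750
edge 4: (17,27.5)→(7.5,30.5)  cross = 17·30.5 − 7.5·27.5 = 312.2500; (r_i+r_j)·cross = 24.5·312.2500 = 7650.1250
edge 5: (7.5,30.5)→(4,27)  cross = 7.5·27 − 4·30.5 = 80.5000; (r_i+r_j)·cross = 11.5·80.5000 = 925.7500
edge 6: (4,27)→(3.5,24)  cross = 4·24 − 3.5·27 = 1.5000; (r_i+r_j)·cross = 7.5·1.5000 = 11.2500
Σcross = 475.0000 → A = |Σcross|/2 = 237.5000 mm²
Σ(r_i+r_j)·cross = 16628.7500 → first moment M = |Σ|/6 = 2771.4583
R_c = M/A = 2771.4583/237.5000 = 11.6693 mm
θ = 232° = 4.049164 rad
V = θ·R_c·A = 4.049164·11.6693·237.5000 = 11222.089 mm³

Volume = 11222.089 mm³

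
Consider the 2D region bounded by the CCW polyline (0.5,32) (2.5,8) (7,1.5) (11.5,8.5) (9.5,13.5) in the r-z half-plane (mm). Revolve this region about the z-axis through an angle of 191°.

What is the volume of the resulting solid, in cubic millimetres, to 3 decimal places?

Volume = 2552.549 mm³

Profile (r,z), 5 vertices: (0.5,32) (2.5,8) (7,1.5) (11.5,8.5) (9.5,13.5)
edge 0: (0.5,32)→(2.5,8)  cross = 0.5·8 − 2.5·32 = -76.0000; (r_i+r_j)·cross = 3·-76.0000 = -228.0000
edge 1: (2.5,8)→(7,1.5)  cross = 2.5·1.5 − 7·8 = -52.2500; (r_i+r_j)·cross = 9.5·-52.2500 = -496.3750
edge 2: (7,1.5)→(11.5,8.5)  cross = 7·8.5 − 11.5·1.5 = 42.2500; (r_i+r_j)·cross = 18.5·42.2500 = 781.6250
edge 3: (11.5,8.5)→(9.5,13.5)  cross = 11.5·13.5 − 9.5·8.5 = 74.5000; (r_i+r_j)·cross = 21·74.5000 = 1564.5000
edge 4: (9.5,13.5)→(0.5,32)  cross = 9.5·32 − 0.5·13.5 = 297.2500; (r_i+r_j)·cross = 10·297.2500 = 2972.5000
Σcross = 285.7500 → A = |Σcross|/2 = 142.8750 mm²
Σ(r_i+r_j)·cross = 4594.2500 → first moment M = |Σ|/6 = 765.7083
R_c = M/A = 765.7083/142.8750 = 5.3593 mm
θ = 191° = 3.333579 rad
V = θ·R_c·A = 3.333579·5.3593·142.8750 = 2552.549 mm³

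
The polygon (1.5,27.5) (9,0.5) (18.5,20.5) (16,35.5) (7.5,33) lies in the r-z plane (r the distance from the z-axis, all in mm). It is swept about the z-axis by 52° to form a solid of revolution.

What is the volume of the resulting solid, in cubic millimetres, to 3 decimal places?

Profile (r,z), 5 vertices: (1.5,27.5) (9,0.5) (18.5,20.5) (16,35.5) (7.5,33)
edge 0: (1.5,27.5)→(9,0.5)  cross = 1.5·0.5 − 9·27.5 = -246.7500; (r_i+r_j)·cross = 10.5·-246.7500 = -2590.8750
edge 1: (9,0.5)→(18.5,20.5)  cross = 9·20.5 − 18.5·0.5 = 175.2500; (r_i+r_j)·cross = 27.5·175.2500 = 4819.3750
edge 2: (18.5,20.5)→(16,35.5)  cross = 18.5·35.5 − 16·20.5 = 328.7500; (r_i+r_j)·cross = 34.5·328.7500 = 11341.8750
edge 3: (16,35.5)→(7.5,33)  cross = 16·33 − 7.5·35.5 = 261.7500; (r_i+r_j)·cross = 23.5·261.7500 = 6151.1250
edge 4: (7.5,33)→(1.5,27.5)  cross = 7.5·27.5 − 1.5·33 = 156.7500; (r_i+r_j)·cross = 9·156.7500 = 1410.7500
Σcross = 675.7500 → A = |Σcross|/2 = 337.8750 mm²
Σ(r_i+r_j)·cross = 21132.2500 → first moment M = |Σ|/6 = 3522.0417
R_c = M/A = 3522.0417/337.8750 = 10.4241 mm
θ = 52° = 0.907571 rad
V = θ·R_c·A = 0.907571·10.4241·337.8750 = 3196.504 mm³

Volume = 3196.504 mm³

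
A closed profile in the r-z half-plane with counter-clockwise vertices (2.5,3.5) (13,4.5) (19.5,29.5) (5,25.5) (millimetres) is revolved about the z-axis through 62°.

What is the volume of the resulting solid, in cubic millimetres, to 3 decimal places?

Volume = 3120.608 mm³

Profile (r,z), 4 vertices: (2.5,3.5) (13,4.5) (19.5,29.5) (5,25.5)
edge 0: (2.5,3.5)→(13,4.5)  cross = 2.5·4.5 − 13·3.5 = -34.2500; (r_i+r_j)·cross = 15.5·-34.2500 = -530.8750
edge 1: (13,4.5)→(19.5,29.5)  cross = 13·29.5 − 19.5·4.5 = 295.7500; (r_i+r_j)·cross = 32.5·295.7500 = 9611.8750
edge 2: (19.5,29.5)→(5,25.5)  cross = 19.5·25.5 − 5·29.5 = 349.7500; (r_i+r_j)·cross = 24.5·349.7500 = 8568.8750
edge 3: (5,25.5)→(2.5,3.5)  cross = 5·3.5 − 2.5·25.5 = -46.2500; (r_i+r_j)·cross = 7.5·-46.2500 = -346.8750
Σcross = 565.0000 → A = |Σcross|/2 = 282.5000 mm²
Σ(r_i+r_j)·cross = 17303.0000 → first moment M = |Σ|/6 = 2883.8333
R_c = M/A = 2883.8333/282.5000 = 10.2083 mm
θ = 62° = 1.082104 rad
V = θ·R_c·A = 1.082104·10.2083·282.5000 = 3120.608 mm³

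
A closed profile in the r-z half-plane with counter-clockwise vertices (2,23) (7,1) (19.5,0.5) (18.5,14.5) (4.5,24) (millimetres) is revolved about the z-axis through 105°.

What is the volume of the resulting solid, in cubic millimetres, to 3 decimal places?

Profile (r,z), 5 vertices: (2,23) (7,1) (19.5,0.5) (18.5,14.5) (4.5,24)
edge 0: (2,23)→(7,1)  cross = 2·1 − 7·23 = -159.0000; (r_i+r_j)·cross = 9·-159.0000 = -1431.0000
edge 1: (7,1)→(19.5,0.5)  cross = 7·0.5 − 19.5·1 = -16.0000; (r_i+r_j)·cross = 26.5·-16.0000 = -424.0000
edge 2: (19.5,0.5)→(18.5,14.5)  cross = 19.5·14.5 − 18.5·0.5 = 273.5000; (r_i+r_j)·cross = 38·273.5000 = 10393.0000
edge 3: (18.5,14.5)→(4.5,24)  cross = 18.5·24 − 4.5·14.5 = 378.7500; (r_i+r_j)·cross = 23·378.7500 = 8711.2500
edge 4: (4.5,24)→(2,23)  cross = 4.5·23 − 2·24 = 55.5000; (r_i+r_j)·cross = 6.5·55.5000 = 360.7500
Σcross = 532.7500 → A = |Σcross|/2 = 266.3750 mm²
Σ(r_i+r_j)·cross = 17610.0000 → first moment M = |Σ|/6 = 2935.0000
R_c = M/A = 2935.0000/266.3750 = 11.0183 mm
θ = 105° = 1.832596 rad
V = θ·R_c·A = 1.832596·11.0183·266.3750 = 5378.668 mm³

Volume = 5378.668 mm³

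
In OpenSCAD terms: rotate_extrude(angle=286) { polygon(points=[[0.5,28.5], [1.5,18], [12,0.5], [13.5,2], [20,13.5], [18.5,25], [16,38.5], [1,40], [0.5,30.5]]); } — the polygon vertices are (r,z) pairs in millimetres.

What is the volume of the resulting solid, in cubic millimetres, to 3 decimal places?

Profile (r,z), 9 vertices: (0.5,28.5) (1.5,18) (12,0.5) (13.5,2) (20,13.5) (18.5,25) (16,38.5) (1,40) (0.5,30.5)
edge 0: (0.5,28.5)→(1.5,18)  cross = 0.5·18 − 1.5·28.5 = -33.7500; (r_i+r_j)·cross = 2·-33.7500 = -67.5000
edge 1: (1.5,18)→(12,0.5)  cross = 1.5·0.5 − 12·18 = -215.2500; (r_i+r_j)·cross = 13.5·-215.2500 = -2905.8750
edge 2: (12,0.5)→(13.5,2)  cross = 12·2 − 13.5·0.5 = 17.2500; (r_i+r_j)·cross = 25.5·17.2500 = 439.8750
edge 3: (13.5,2)→(20,13.5)  cross = 13.5·13.5 − 20·2 = 142.2500; (r_i+r_j)·cross = 33.5·142.2500 = 4765.3750
edge 4: (20,13.5)→(18.5,25)  cross = 20·25 − 18.5·13.5 = 250.2500; (r_i+r_j)·cross = 38.5·250.2500 = 9634.6250
edge 5: (18.5,25)→(16,38.5)  cross = 18.5·38.5 − 16·25 = 312.2500; (r_i+r_j)·cross = 34.5·312.2500 = 10772.6250
edge 6: (16,38.5)→(1,40)  cross = 16·40 − 1·38.5 = 601.5000; (r_i+r_j)·cross = 17·601.5000 = 10225.5000
edge 7: (1,40)→(0.5,30.5)  cross = 1·30.5 − 0.5·40 = 10.5000; (r_i+r_j)·cross = 1.5·10.5000 = 15.7500
edge 8: (0.5,30.5)→(0.5,28.5)  cross = 0.5·28.5 − 0.5·30.5 = -1.0000; (r_i+r_j)·cross = 1·-1.0000 = -1.0000
Σcross = 1084.0000 → A = |Σcross|/2 = 542.0000 mm²
Σ(r_i+r_j)·cross = 32879.3750 → first moment M = |Σ|/6 = 5479.8958
R_c = M/A = 5479.8958/542.0000 = 10.1105 mm
θ = 286° = 4.991642 rad
V = θ·R_c·A = 4.991642·10.1105·542.0000 = 27353.676 mm³

Volume = 27353.676 mm³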